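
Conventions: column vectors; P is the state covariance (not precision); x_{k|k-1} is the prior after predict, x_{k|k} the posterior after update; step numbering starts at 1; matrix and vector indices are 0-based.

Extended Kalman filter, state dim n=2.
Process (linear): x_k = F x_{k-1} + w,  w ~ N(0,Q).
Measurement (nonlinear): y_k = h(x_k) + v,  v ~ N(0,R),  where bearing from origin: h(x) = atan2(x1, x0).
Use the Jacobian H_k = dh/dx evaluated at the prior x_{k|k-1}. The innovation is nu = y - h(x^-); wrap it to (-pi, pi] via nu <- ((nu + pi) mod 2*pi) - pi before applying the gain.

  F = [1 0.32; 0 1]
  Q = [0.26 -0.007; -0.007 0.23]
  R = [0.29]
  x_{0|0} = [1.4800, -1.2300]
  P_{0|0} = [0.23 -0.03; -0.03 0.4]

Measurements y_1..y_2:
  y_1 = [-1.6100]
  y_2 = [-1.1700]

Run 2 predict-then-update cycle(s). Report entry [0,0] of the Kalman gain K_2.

K[0,0] = 0.7379

step 1: x^-=[1.0864, -1.2300]  P^-=[0.5118 0.0910; 0.0910 0.6300]  H_jac=[0.4567 0.4034]  S=[0.5328]  K=[0.5076; 0.5550]  nu=[-0.7627]  x^+=[0.6993, -1.6533]  P^+=[0.3745 -0.0591; -0.0591 0.4659]
step 2: x^-=[0.1702, -1.6533]  P^-=[0.6444 0.0830; 0.0830 0.6959]  H_jac=[0.5985 0.0616]  S=[0.5296]  K=[0.7379; 0.1748]  nu=[0.2982]  x^+=[0.3903, -1.6012]  P^+=[0.3560 0.0147; 0.0147 0.6797]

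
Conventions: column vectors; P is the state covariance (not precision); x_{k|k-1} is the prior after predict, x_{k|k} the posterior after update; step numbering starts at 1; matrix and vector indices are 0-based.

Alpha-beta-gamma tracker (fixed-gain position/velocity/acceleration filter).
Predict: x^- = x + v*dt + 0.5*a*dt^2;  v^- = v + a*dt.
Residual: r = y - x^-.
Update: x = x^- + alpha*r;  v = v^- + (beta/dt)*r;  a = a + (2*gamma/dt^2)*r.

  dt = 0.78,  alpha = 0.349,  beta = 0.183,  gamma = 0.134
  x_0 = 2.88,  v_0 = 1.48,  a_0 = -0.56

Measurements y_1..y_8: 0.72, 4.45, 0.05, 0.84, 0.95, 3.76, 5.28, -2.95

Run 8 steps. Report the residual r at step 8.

step 1: x_pred=3.8640  r=-3.1440  x^+=2.7668  v^+=0.3056  a^+=-1.9450
step 2: x_pred=2.4135  r=2.0365  x^+=3.1242  v^+=-0.7337  a^+=-1.0479
step 3: x_pred=2.2332  r=-2.1832  x^+=1.4712  v^+=-2.0632  a^+=-2.0095
step 4: x_pred=-0.7494  r=1.5894  x^+=-0.1947  v^+=-3.2578  a^+=-1.3094
step 5: x_pred=-3.1341  r=4.0841  x^+=-1.7087  v^+=-3.3209  a^+=0.4896
step 6: x_pred=-4.1501  r=7.9101  x^+=-1.3895  v^+=-1.0832  a^+=3.9740
step 7: x_pred=-1.0255  r=6.3055  x^+=1.1751  v^+=3.4959  a^+=6.7516
step 8: x_pred=5.9558  r=-8.9058  x^+=2.8477  v^+=6.6727  a^+=2.8286

resid = -8.9058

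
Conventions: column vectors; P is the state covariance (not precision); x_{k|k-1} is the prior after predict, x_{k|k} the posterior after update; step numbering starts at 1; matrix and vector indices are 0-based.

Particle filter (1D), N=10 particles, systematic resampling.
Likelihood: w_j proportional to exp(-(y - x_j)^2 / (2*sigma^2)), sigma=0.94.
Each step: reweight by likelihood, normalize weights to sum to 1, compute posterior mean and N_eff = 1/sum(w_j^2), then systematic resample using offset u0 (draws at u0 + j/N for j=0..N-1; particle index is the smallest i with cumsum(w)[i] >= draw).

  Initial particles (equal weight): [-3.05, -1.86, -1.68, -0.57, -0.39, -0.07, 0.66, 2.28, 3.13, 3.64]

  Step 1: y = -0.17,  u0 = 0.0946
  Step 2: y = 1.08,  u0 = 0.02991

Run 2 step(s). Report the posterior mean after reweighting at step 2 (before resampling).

post_mean = 0.2662

step 1: w=[0.0022, 0.0487, 0.0675, 0.2241, 0.2387, 0.2439, 0.1661, 0.0082, 0.0005, 0.0001]  mean=-0.3185  Neff=4.9691  idx=[2, 3, 3, 4, 4, 5, 5, 5, 6, 7]
step 2: w=[0.0035, 0.0564, 0.0564, 0.0775, 0.0775, 0.1246, 0.1246, 0.1246, 0.2383, 0.1166]  mean=0.2662  Neff=7.3895  idx=[1, 3, 4, 5, 6, 7, 7, 8, 8, 9]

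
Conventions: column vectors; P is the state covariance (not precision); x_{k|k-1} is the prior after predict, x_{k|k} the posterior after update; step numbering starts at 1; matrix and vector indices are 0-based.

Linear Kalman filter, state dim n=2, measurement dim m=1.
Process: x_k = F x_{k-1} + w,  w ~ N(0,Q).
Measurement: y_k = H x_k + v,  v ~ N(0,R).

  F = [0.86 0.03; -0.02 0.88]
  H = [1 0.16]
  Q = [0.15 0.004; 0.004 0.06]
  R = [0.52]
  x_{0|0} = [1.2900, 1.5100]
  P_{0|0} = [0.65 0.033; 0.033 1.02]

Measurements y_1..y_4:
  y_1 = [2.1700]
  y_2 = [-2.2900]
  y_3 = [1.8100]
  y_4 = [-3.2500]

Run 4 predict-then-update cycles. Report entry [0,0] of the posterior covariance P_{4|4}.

P_post[0,0] = 0.1911

step 1: x^-=[1.1547, 1.3030]  P^-=[0.6334 0.0447; 0.0447 0.8490]  S=[1.1894]  K=[0.5385; 0.1518]  nu=[0.8068]  x^+=[1.5892, 1.4255]  P^+=[0.2884 -0.0525; -0.0525 0.8216]
step 2: x^-=[1.4095, 1.2226]  P^-=[0.3614 -0.0190; -0.0190 0.6982]  S=[0.8932]  K=[0.4012; 0.1038]  nu=[-3.8951]  x^+=[-0.1532, 0.8183]  P^+=[0.2176 -0.0562; -0.0562 0.6886]
step 3: x^-=[-0.1072, 0.7231]  P^-=[0.3087 -0.0241; -0.0241 0.5953]  S=[0.8362]  K=[0.3645; 0.0851]  nu=[1.8015]  x^+=[0.5495, 0.8765]  P^+=[0.1976 -0.0500; -0.0500 0.5892]
step 4: x^-=[0.4989, 0.7603]  P^-=[0.2941 -0.0217; -0.0217 0.5181]  S=[0.8204]  K=[0.3542; 0.0747]  nu=[-3.8705]  x^+=[-0.8721, 0.4714]  P^+=[0.1911 -0.0434; -0.0434 0.5136]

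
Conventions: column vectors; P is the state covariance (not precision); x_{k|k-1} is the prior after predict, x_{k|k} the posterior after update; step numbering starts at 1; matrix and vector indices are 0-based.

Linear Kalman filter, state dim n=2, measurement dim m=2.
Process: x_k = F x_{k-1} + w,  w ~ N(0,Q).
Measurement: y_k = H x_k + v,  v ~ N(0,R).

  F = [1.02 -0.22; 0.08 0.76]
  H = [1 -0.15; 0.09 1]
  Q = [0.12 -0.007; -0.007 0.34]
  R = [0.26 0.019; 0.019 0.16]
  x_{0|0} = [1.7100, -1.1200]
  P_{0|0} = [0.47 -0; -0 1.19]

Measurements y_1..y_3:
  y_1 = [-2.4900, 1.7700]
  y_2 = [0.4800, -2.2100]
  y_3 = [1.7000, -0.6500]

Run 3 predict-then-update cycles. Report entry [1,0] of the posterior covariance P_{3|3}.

step 1: x^-=[1.9906, -0.7144]  P^-=[0.6666 -0.1676; -0.1676 1.0304]  S=[1.0001 -0.2409; -0.2409 1.1656]  K=[0.7045 0.0533; -0.1182 0.8466]  nu=[-4.5878, 2.3052]  x^+=[-1.1188, 1.7795]  P^+=[0.1850 0.0053; 0.0053 0.1327]
step 2: x^-=[-1.5326, 1.2629]  P^-=[0.3165 -0.0101; -0.0101 0.4185]  S=[0.5890 -0.0253; -0.0253 0.5792]  K=[0.5424 0.0554; -0.0930 0.7169]  nu=[2.2021, -3.3350]  x^+=[-0.5230, -1.3326]  P^+=[0.1430 0.0063; 0.0063 0.1124]
step 3: x^-=[-0.2403, -1.0546]  P^-=[0.2714 -0.0093; -0.0093 0.4066]  S=[0.5434 -0.0268; -0.0268 0.5671]  K=[0.5046 0.0504; -0.0944 0.7110]  nu=[1.7821, 0.4262]  x^+=[0.6804, -0.9198]  P^+=[0.1330 0.0057; 0.0057 0.1115]

P_post[1,0] = 0.0057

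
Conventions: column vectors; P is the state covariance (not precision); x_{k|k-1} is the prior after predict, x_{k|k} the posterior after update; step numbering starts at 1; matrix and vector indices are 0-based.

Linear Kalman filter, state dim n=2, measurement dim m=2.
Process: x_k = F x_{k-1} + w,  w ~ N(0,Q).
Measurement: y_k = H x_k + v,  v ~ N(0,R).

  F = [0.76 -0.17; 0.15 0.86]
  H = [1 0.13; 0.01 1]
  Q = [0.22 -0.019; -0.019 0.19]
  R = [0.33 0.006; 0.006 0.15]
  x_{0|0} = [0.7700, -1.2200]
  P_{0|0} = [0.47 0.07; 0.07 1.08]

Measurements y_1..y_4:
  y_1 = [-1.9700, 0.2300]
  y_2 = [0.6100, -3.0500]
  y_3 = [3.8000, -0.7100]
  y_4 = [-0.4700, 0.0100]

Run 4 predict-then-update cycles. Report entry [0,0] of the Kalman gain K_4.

K[0,0] = 0.4910

step 1: x^-=[0.7926, -0.9337]  P^-=[0.5046 -0.0793; -0.0793 1.0174]  S=[0.8312 0.0639; 0.0639 1.1659]  K=[0.6021 -0.0967; -0.0033 0.8722]  nu=[-2.6412, 1.1558]  x^+=[-0.9095, 0.0832]  P^+=[0.1998 -0.0129; -0.0129 0.1309]
step 2: x^-=[-0.7054, -0.0649]  P^-=[0.3425 -0.0235; -0.0235 0.2880]  S=[0.6713 0.0234; 0.0234 0.4376]  K=[0.5082 -0.0729; -0.0021 0.6578]  nu=[1.3238, -2.9780]  x^+=[0.1847, -2.0265]  P^+=[0.1685 -0.0096; -0.0096 0.0987]
step 3: x^-=[0.4849, -1.7151]  P^-=[0.3227 -0.0202; -0.0202 0.2644]  S=[0.6519 0.0233; 0.0233 0.4140]  K=[0.4934 -0.0689; -0.0012 0.6381]  nu=[3.5381, 1.0003]  x^+=[2.1617, -1.0809]  P^+=[0.1636 -0.0090; -0.0090 0.0958]
step 4: x^-=[1.8266, -0.6053]  P^-=[0.3196 -0.0200; -0.0200 0.2622]  S=[0.6488 0.0232; 0.0232 0.4118]  K=[0.4910 -0.0686; -0.0011 0.6363]  nu=[-2.2180, 0.5971]  x^+=[0.6967, -0.2230]  P^+=[0.1628 -0.0090; -0.0090 0.0955]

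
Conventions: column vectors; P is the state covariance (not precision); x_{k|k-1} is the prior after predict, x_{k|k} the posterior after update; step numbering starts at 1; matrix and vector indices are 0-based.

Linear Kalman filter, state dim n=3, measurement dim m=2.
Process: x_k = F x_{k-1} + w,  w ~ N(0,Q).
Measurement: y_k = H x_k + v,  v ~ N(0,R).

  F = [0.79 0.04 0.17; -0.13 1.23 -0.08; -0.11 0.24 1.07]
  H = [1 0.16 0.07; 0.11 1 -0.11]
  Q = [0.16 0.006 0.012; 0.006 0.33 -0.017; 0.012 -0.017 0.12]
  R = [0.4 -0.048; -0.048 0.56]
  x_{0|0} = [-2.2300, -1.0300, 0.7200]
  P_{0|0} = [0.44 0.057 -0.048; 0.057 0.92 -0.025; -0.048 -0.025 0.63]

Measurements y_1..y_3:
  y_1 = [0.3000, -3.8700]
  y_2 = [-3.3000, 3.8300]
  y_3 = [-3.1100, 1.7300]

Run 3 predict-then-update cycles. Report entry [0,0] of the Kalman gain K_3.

K[0,0] = 0.4234

step 1: x^-=[-1.6805, -1.0346, 0.7685]  P^-=[0.4447 0.0515 0.0660; 0.0515 1.7190 0.1713; 0.0660 0.1713 0.8951]  S=[0.9226 0.3237; 0.3237 2.2673]  K=[0.5069 -0.0313; 0.1084 0.7369; 0.1650 0.0118]  nu=[2.0922, -2.5660]  x^+=[-0.5398, -2.6987, 1.0835]  P^+=[0.2157 -0.0667 -0.0106; -0.0667 0.4253 0.0954; -0.0106 0.0954 0.8684]
step 2: x^-=[-0.3502, -3.3359, 0.5711]  P^-=[0.3146 -0.0510 0.1421; -0.0510 0.9850 0.1735; 0.1421 0.1735 1.1963]  S=[0.7531 0.0777; 0.0777 1.5104]  K=[0.4245 -0.0430; 0.0926 0.6310; 0.3346 0.0209]  nu=[-2.4561, 7.2672]  x^+=[-1.7055, 1.0223, -0.0991]  P^+=[0.1789 -0.0601 0.0369; -0.0601 0.3680 0.1137; 0.0369 0.1137 1.1102]
step 3: x^-=[-1.3233, 1.4871, 0.3269]  P^-=[0.3120 -0.0472 0.2308; -0.0472 0.8945 0.1518; 0.2308 0.1518 1.4673]  S=[0.7627 0.0545; 0.0545 1.4267]  K=[0.4234 -0.0430; 0.0963 0.6080; 0.4697 -0.0069]  nu=[-2.0475, 0.4244]  x^+=[-2.2085, 1.5480, -0.6377]  P^+=[0.1746 -0.0548 0.0800; -0.0548 0.3537 0.1077; 0.0800 0.1077 1.2994]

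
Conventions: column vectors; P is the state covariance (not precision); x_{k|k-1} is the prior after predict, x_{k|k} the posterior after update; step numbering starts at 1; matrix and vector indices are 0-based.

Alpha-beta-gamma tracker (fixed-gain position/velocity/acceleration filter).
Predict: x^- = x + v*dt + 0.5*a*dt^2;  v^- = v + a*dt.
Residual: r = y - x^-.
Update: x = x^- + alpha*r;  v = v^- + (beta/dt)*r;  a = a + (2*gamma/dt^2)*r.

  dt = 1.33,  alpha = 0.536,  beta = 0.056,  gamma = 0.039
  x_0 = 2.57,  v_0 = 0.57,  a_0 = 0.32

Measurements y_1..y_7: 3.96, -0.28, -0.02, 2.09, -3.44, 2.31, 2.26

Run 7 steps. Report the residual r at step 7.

resid = 1.3838

step 1: x_pred=3.6111  r=0.3489  x^+=3.7981  v^+=1.0103  a^+=0.3354
step 2: x_pred=5.4384  r=-5.7184  x^+=2.3734  v^+=1.2156  a^+=0.0832
step 3: x_pred=4.0637  r=-4.0837  x^+=1.8748  v^+=1.1543  a^+=-0.0968
step 4: x_pred=3.3244  r=-1.2344  x^+=2.6628  v^+=0.9735  a^+=-0.1513
step 5: x_pred=3.8238  r=-7.2638  x^+=-0.0696  v^+=0.4665  a^+=-0.4716
step 6: x_pred=0.1338  r=2.1762  x^+=1.3002  v^+=-0.0691  a^+=-0.3756
step 7: x_pred=0.8762  r=1.3838  x^+=1.6179  v^+=-0.5104  a^+=-0.3146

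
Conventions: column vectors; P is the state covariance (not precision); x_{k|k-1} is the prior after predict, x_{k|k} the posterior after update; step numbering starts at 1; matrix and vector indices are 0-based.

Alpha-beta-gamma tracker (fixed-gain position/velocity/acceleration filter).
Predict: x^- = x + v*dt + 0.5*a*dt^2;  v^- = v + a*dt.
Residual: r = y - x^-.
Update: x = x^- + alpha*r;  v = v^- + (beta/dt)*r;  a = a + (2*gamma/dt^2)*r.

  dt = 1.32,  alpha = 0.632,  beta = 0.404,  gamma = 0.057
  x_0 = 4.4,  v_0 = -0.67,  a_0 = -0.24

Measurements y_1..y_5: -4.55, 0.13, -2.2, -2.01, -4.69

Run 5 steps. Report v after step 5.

step 1: x_pred=3.3065  r=-7.8565  x^+=-1.6588  v^+=-3.3914  a^+=-0.7540
step 2: x_pred=-6.7923  r=6.9223  x^+=-2.4174  v^+=-2.2680  a^+=-0.3011
step 3: x_pred=-5.6736  r=3.4736  x^+=-3.4783  v^+=-1.6024  a^+=-0.0739
step 4: x_pred=-5.6578  r=3.6478  x^+=-3.3524  v^+=-0.5834  a^+=0.1648
step 5: x_pred=-3.9790  r=-0.7110  x^+=-4.4283  v^+=-0.5835  a^+=0.1183

v_post = -0.5835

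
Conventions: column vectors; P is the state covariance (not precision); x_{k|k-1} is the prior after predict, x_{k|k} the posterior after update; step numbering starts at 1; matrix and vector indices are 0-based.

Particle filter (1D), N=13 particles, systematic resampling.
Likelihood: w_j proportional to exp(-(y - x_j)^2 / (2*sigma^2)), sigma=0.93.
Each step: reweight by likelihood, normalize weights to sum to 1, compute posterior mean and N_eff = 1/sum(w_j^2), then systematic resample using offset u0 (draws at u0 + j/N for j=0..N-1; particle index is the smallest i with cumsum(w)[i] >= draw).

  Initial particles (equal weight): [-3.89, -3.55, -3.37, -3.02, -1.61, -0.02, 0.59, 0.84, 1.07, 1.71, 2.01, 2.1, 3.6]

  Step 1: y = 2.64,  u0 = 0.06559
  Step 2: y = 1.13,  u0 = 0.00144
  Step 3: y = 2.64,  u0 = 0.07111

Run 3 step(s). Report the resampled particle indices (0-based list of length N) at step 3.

step 1: w=[0.0000, 0.0000, 0.0000, 0.0000, 0.0000, 0.0050, 0.0264, 0.0461, 0.0722, 0.1820, 0.2386, 0.2535, 0.1761]  mean=2.0887  Neff=5.1705  idx=[7, 8, 9, 9, 10, 10, 10, 11, 11, 11, 12, 12, 12]
step 2: w=[0.1297, 0.1359, 0.1121, 0.1121, 0.0870, 0.0870, 0.0870, 0.0790, 0.0790, 0.0790, 0.0040, 0.0040, 0.0040]  mean=1.7037  Neff=9.8104  idx=[0, 0, 1, 1, 2, 3, 3, 4, 5, 6, 7, 8, 9]
step 3: w=[0.0204, 0.0204, 0.0320, 0.0320, 0.0806, 0.0806, 0.0806, 0.1056, 0.1056, 0.1056, 0.1122, 0.1122, 0.1122]  mean=1.8600  Neff=10.6832  idx=[2, 4, 5, 6, 7, 8, 8, 9, 10, 10, 11, 12, 12]

resampled_idx = [2, 4, 5, 6, 7, 8, 8, 9, 10, 10, 11, 12, 12]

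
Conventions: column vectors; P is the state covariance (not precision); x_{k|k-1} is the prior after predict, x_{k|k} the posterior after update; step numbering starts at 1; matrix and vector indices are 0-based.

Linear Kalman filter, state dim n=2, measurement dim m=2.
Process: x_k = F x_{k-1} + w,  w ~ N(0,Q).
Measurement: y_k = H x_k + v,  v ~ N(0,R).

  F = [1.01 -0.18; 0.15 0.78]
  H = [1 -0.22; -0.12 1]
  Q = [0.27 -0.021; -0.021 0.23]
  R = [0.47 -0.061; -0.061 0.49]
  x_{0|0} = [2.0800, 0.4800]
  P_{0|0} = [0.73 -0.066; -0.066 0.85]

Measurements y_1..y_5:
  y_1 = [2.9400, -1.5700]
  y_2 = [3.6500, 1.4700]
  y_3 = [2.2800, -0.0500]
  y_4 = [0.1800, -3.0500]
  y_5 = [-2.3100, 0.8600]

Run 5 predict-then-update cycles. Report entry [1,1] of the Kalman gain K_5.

K[1,1] = 0.4299

step 1: x^-=[2.0144, 0.6864]  P^-=[1.0662 -0.0800; -0.0800 0.7481]  S=[1.6076 -0.4356; -0.4356 1.2727]  K=[0.6943 0.0743; 0.0101 0.5989]  nu=[1.0766, -2.0147]  x^+=[2.6122, -0.5092]  P^+=[0.3292 0.0335; 0.0335 0.2968]
step 2: x^-=[2.7300, -0.0053]  P^-=[0.6032 0.0127; 0.0127 0.4259]  S=[1.0882 -0.2140; -0.2140 0.9215]  K=[0.5648 0.0664; 0.0169 0.4644]  nu=[0.9188, 1.8029]  x^+=[3.3687, 0.8475]  P^+=[0.2681 0.0303; 0.0303 0.2302]
step 3: x^-=[3.2498, 1.1664]  P^-=[0.5399 0.0103; 0.0103 0.3831]  S=[1.0239 -0.1995; -0.1995 0.8784]  K=[0.5367 0.0599; 0.0130 0.4377]  nu=[-0.7132, -0.8264]  x^+=[2.8175, 0.7954]  P^+=[0.2546 0.0272; 0.0272 0.2169]
step 4: x^-=[2.7025, 1.0430]  P^-=[0.5269 0.0078; 0.0078 0.3741]  S=[1.0116 -0.1985; -0.1985 0.8698]  K=[0.5304 0.0573; 0.0110 0.4315]  nu=[-2.2931, -3.7687]  x^+=[1.2702, -0.6085]  P^+=[0.2515 0.0259; 0.0259 0.2139]
step 5: x^-=[1.3925, -0.2841]  P^-=[0.5241 0.0068; 0.0068 0.3718]  S=[1.0091 -0.1987; -0.1987 0.8678]  K=[0.5290 0.0565; 0.0103 0.4299]  nu=[-3.7650, 1.3112]  x^+=[-0.5251, 0.2408]  P^+=[0.2508 0.0255; 0.0255 0.2131]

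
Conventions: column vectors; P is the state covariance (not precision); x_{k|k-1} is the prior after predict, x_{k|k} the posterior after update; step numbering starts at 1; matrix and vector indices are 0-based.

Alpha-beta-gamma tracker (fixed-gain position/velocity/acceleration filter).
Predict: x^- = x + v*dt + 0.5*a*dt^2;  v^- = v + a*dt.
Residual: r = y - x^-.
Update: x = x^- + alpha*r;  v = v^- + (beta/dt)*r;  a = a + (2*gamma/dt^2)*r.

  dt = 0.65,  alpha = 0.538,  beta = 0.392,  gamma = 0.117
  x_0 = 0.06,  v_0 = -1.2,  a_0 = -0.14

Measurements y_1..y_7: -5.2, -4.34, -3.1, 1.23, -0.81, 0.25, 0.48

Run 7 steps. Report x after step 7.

x_post = 3.5398

step 1: x_pred=-0.7496  r=-4.4504  x^+=-3.1439  v^+=-3.9749  a^+=-2.6049
step 2: x_pred=-6.2779  r=1.9379  x^+=-5.2353  v^+=-4.4994  a^+=-1.5316
step 3: x_pred=-8.4835  r=5.3835  x^+=-5.5872  v^+=-2.2483  a^+=1.4501
step 4: x_pred=-6.7422  r=7.9722  x^+=-2.4532  v^+=3.5021  a^+=5.8654
step 5: x_pred=1.0623  r=-1.8723  x^+=0.0550  v^+=6.1855  a^+=4.8285
step 6: x_pred=5.0956  r=-4.8456  x^+=2.4887  v^+=6.4018  a^+=2.1448
step 7: x_pred=7.1029  r=-6.6229  x^+=3.5398  v^+=3.8017  a^+=-1.5233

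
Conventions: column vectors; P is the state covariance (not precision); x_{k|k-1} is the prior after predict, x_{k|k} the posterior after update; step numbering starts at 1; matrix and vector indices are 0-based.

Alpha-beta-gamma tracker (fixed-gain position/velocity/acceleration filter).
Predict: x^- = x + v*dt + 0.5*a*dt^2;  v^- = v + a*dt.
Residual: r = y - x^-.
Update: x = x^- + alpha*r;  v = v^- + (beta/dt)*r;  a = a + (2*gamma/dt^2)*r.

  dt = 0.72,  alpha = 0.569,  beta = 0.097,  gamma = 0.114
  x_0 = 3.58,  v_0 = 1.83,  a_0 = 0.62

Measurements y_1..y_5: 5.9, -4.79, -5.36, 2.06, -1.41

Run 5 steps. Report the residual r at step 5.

resid = 5.6326

step 1: x_pred=5.0583  r=0.8417  x^+=5.5372  v^+=2.3898  a^+=0.9902
step 2: x_pred=7.5145  r=-12.3045  x^+=0.5133  v^+=1.4450  a^+=-4.4215
step 3: x_pred=0.4076  r=-5.7676  x^+=-2.8742  v^+=-2.5155  a^+=-6.9582
step 4: x_pred=-6.4889  r=8.5489  x^+=-1.6246  v^+=-6.3737  a^+=-3.1983
step 5: x_pred=-7.0426  r=5.6326  x^+=-3.8377  v^+=-7.9176  a^+=-0.7210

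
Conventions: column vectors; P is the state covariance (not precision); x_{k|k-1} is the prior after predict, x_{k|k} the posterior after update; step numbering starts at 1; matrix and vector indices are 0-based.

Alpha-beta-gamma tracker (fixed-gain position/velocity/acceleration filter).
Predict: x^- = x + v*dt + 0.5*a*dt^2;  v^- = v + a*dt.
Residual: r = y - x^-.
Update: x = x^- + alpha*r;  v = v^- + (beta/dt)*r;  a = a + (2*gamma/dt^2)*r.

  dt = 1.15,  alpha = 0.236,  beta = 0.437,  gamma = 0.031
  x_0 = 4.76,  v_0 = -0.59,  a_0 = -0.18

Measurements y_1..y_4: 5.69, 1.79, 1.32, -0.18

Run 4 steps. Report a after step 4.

a_post = -0.2474

step 1: x_pred=3.9625  r=1.7275  x^+=4.3702  v^+=-0.1405  a^+=-0.0990
step 2: x_pred=4.1431  r=-2.3531  x^+=3.5878  v^+=-1.1486  a^+=-0.2093
step 3: x_pred=2.1285  r=-0.8085  x^+=1.9377  v^+=-1.6965  a^+=-0.2472
step 4: x_pred=-0.1768  r=-0.0032  x^+=-0.1776  v^+=-1.9820  a^+=-0.2474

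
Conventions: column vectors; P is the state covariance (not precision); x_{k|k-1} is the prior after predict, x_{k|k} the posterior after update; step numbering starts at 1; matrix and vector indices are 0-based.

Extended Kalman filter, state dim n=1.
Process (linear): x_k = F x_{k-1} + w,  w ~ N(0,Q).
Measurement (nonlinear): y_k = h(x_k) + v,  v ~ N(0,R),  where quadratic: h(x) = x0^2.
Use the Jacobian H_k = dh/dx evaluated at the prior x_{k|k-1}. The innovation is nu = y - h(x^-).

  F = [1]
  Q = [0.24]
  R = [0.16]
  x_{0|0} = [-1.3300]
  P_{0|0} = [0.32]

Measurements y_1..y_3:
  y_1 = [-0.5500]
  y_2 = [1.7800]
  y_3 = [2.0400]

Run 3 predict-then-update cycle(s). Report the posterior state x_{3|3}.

step 1: x^-=[-1.3300]  P^-=[0.5600]  H_jac=[-2.6600]  S=[4.1223]  K=[-0.3613]  nu=[-2.3189]  x^+=[-0.4921]  P^+=[0.0217]
step 2: x^-=[-0.4921]  P^-=[0.2617]  H_jac=[-0.9841]  S=[0.4135]  K=[-0.6229]  nu=[1.5379]  x^+=[-1.4501]  P^+=[0.1013]
step 3: x^-=[-1.4501]  P^-=[0.3413]  H_jac=[-2.9001]  S=[3.0304]  K=[-0.3266]  nu=[-0.0627]  x^+=[-1.4296]  P^+=[0.0180]

x_post = [-1.4296]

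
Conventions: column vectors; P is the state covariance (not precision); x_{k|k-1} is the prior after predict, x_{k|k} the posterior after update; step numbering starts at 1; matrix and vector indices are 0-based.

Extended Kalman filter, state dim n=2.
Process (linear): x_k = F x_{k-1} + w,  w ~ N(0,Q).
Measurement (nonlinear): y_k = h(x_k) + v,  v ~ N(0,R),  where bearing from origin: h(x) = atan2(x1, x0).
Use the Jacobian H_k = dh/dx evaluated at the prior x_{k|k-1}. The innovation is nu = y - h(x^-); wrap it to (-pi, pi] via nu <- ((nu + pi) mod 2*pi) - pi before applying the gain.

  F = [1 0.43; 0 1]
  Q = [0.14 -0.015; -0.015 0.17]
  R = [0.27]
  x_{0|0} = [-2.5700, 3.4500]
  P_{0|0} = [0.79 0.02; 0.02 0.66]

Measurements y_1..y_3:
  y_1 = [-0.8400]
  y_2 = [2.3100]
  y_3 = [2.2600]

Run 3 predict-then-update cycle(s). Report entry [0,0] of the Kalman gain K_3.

K[0,0] = -0.4066

step 1: x^-=[-1.0865, 3.4500]  P^-=[1.0692 0.2888; 0.2888 0.8300]  H_jac=[-0.2637 -0.0830]  S=[0.3627]  K=[-0.8435; -0.4000]  nu=[-2.7159]  x^+=[1.2042, 4.5363]  P^+=[0.8112 0.1664; 0.1664 0.7720]
step 2: x^-=[3.1548, 4.5363]  P^-=[1.2371 0.4834; 0.4834 0.9420]  H_jac=[-0.1486 0.1033]  S=[0.2925]  K=[-0.4576; 0.0872]  nu=[1.3469]  x^+=[2.5385, 4.6538]  P^+=[1.1758 0.4950; 0.4950 0.9397]
step 3: x^-=[4.5397, 4.6538]  P^-=[1.9153 0.8841; 0.8841 1.1097]  H_jac=[-0.1101 0.1074]  S=[0.2851]  K=[-0.4066; 0.0766]  nu=[1.4622]  x^+=[3.9452, 4.7658]  P^+=[1.8682 0.8930; 0.8930 1.1081]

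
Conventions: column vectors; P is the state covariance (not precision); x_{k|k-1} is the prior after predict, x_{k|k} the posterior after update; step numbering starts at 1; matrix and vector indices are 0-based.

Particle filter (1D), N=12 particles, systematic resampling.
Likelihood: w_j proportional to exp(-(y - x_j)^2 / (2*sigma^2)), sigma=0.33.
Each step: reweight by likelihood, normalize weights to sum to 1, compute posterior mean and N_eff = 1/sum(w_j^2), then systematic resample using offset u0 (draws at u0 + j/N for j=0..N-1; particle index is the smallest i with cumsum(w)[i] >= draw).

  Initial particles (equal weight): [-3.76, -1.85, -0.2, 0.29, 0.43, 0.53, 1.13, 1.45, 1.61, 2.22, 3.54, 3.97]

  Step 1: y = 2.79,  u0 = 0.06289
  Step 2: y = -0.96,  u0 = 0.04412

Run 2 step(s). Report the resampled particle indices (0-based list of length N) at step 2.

step 1: w=[0.0000, 0.0000, 0.0000, 0.0000, 0.0000, 0.0000, 0.0000, 0.0009, 0.0055, 0.7397, 0.2485, 0.0055]  mean=2.5536  Neff=1.6423  idx=[9, 9, 9, 9, 9, 9, 9, 9, 9, 10, 10, 10]
step 2: w=[0.1111, 0.1111, 0.1111, 0.1111, 0.1111, 0.1111, 0.1111, 0.1111, 0.1111, 0.0000, 0.0000, 0.0000]  mean=2.2200  Neff=9.0000  idx=[0, 1, 1, 2, 3, 4, 4, 5, 6, 7, 7, 8]

resampled_idx = [0, 1, 1, 2, 3, 4, 4, 5, 6, 7, 7, 8]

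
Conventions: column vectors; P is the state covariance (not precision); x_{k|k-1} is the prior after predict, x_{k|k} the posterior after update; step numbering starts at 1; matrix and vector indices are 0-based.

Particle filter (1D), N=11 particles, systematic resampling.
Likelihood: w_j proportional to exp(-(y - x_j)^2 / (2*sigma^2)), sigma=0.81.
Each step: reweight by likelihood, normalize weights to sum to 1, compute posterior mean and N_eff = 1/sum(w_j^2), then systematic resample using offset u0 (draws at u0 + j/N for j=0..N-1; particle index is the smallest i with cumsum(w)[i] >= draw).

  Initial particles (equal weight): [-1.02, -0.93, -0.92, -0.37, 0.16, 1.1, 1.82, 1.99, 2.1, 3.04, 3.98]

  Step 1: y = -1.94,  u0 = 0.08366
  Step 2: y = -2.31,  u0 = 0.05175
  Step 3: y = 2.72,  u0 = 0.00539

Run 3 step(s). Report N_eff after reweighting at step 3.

step 1: w=[0.3228, 0.2828, 0.2784, 0.0940, 0.0214, 0.0005, 0.0000, 0.0000, 0.0000, 0.0000, 0.0000]  mean=-0.8792  Neff=3.6899  idx=[0, 0, 0, 1, 1, 1, 2, 2, 2, 3, 4]
step 2: w=[0.1223, 0.1223, 0.1223, 0.1018, 0.1018, 0.1018, 0.0997, 0.0997, 0.0997, 0.0247, 0.0042]  mean=-0.9417  Neff=9.4025  idx=[0, 1, 1, 2, 3, 4, 5, 6, 7, 7, 8]
step 3: w=[0.0625, 0.0625, 0.0625, 0.0625, 0.1038, 0.1038, 0.1038, 0.1097, 0.1097, 0.1097, 0.1097]  mean=-0.9481  Neff=10.4121  idx=[0, 1, 2, 4, 5, 6, 6, 7, 8, 9, 10]

N_eff = 10.4121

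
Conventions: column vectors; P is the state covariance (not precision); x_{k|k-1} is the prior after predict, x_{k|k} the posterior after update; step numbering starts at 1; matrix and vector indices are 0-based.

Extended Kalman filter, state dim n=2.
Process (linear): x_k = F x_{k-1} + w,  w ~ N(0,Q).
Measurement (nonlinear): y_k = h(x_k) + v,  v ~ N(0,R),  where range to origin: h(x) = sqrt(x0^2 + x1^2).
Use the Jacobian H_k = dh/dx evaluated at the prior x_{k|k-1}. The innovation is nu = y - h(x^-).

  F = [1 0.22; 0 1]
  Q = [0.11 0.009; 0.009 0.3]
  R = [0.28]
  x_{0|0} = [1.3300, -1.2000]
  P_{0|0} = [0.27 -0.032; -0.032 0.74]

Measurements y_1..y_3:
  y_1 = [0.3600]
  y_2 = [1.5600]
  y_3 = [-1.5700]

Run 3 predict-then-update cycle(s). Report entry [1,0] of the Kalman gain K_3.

step 1: x^-=[1.0660, -1.2000]  P^-=[0.4017 0.1398; 0.1398 1.0400]  H_jac=[0.6641 -0.7476]  S=[0.8997]  K=[0.1804; -0.7610]  nu=[-1.2451]  x^+=[0.8414, -0.2524]  P^+=[0.3725 0.2633; 0.2633 0.5189]
step 2: x^-=[0.7859, -0.2524]  P^-=[0.6234 0.3865; 0.3865 0.8189]  H_jac=[0.9521 -0.3058]  S=[0.6967]  K=[0.6824; 0.1687]  nu=[0.7346]  x^+=[1.2871, -0.1285]  P^+=[0.2991 0.3063; 0.3063 0.7991]
step 3: x^-=[1.2588, -0.1285]  P^-=[0.5825 0.4911; 0.4911 1.0991]  H_jac=[0.9948 -0.1016]  S=[0.7686]  K=[0.6891; 0.4904]  nu=[-2.8354]  x^+=[-0.6949, -1.5190]  P^+=[0.2176 0.2314; 0.2314 0.9143]

K[1,0] = 0.4904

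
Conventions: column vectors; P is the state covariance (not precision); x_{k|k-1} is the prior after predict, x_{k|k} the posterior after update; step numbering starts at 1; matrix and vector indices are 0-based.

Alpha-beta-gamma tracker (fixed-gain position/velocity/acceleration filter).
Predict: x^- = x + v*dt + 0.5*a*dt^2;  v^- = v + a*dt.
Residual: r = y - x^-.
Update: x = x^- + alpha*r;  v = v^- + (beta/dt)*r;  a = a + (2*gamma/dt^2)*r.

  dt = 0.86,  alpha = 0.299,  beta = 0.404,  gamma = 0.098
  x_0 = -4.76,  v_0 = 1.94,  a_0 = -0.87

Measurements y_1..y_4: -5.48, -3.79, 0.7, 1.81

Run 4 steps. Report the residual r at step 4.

step 1: x_pred=-3.4133  r=-2.0667  x^+=-4.0313  v^+=0.2209  a^+=-1.4177
step 2: x_pred=-4.3655  r=0.5755  x^+=-4.1934  v^+=-0.7279  a^+=-1.2652
step 3: x_pred=-5.2873  r=5.9873  x^+=-3.4971  v^+=0.9967  a^+=0.3215
step 4: x_pred=-2.5211  r=4.3311  x^+=-1.2261  v^+=3.3078  a^+=1.4693

resid = 4.3311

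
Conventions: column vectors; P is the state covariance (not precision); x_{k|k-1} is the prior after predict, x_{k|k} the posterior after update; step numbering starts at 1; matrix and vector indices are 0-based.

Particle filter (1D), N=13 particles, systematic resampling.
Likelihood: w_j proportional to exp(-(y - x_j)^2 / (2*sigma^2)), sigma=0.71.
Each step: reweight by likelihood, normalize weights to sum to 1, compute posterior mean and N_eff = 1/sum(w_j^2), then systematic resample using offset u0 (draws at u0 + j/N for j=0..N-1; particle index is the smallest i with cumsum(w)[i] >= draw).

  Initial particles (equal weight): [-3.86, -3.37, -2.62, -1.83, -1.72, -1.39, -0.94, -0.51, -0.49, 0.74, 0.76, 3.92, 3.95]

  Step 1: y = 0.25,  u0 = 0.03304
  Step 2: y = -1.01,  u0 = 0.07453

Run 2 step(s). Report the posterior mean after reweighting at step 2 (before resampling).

step 1: w=[0.0000, 0.0000, 0.0001, 0.0045, 0.0070, 0.0227, 0.0803, 0.1845, 0.1901, 0.2579, 0.2528, 0.0000, 0.0000]  mean=0.0682  Neff=4.8150  idx=[5, 6, 7, 7, 8, 8, 9, 9, 9, 9, 10, 10, 10]
step 2: w=[0.1642, 0.1885, 0.1479, 0.1479, 0.1449, 0.1449, 0.0091, 0.0091, 0.0091, 0.0091, 0.0085, 0.0085, 0.0085]  mean=-0.6521  Neff=6.7219  idx=[0, 0, 1, 1, 2, 2, 3, 3, 4, 4, 5, 5, 12]

post_mean = -0.6521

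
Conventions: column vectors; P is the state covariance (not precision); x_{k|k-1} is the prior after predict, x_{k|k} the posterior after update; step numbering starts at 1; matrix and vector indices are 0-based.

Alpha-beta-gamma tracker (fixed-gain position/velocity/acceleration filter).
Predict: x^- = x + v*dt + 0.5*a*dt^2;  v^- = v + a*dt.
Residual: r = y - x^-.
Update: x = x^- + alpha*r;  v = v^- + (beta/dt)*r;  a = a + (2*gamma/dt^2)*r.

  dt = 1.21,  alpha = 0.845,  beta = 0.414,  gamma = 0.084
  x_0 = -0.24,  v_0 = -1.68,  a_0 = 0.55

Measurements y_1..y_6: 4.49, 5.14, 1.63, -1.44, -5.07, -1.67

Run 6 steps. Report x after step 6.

step 1: x_pred=-1.8702  r=6.3602  x^+=3.5042  v^+=1.1616  a^+=1.2798
step 2: x_pred=5.8466  r=-0.7066  x^+=5.2495  v^+=2.4684  a^+=1.1987
step 3: x_pred=9.1138  r=-7.4838  x^+=2.7900  v^+=1.3583  a^+=0.3400
step 4: x_pred=4.6824  r=-6.1224  x^+=-0.4910  v^+=-0.3251  a^+=-0.3625
step 5: x_pred=-1.1498  r=-3.9202  x^+=-4.4624  v^+=-2.1051  a^+=-0.8124
step 6: x_pred=-7.6042  r=5.9342  x^+=-2.5898  v^+=-1.0577  a^+=-0.1314

x_post = -2.5898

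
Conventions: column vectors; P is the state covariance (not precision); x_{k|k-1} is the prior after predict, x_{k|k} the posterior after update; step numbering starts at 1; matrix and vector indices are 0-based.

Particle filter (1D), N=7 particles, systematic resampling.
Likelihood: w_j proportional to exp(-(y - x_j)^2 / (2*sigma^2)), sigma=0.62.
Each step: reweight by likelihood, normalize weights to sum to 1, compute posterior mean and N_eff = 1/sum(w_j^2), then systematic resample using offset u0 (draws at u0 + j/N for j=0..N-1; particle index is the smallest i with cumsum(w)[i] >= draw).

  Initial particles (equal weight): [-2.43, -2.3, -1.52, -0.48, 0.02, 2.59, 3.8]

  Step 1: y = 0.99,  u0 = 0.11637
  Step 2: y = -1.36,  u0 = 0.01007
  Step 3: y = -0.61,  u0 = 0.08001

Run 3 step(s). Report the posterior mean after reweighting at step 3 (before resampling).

post_mean = -0.3231

step 1: w=[0.0000, 0.0000, 0.0007, 0.1541, 0.7534, 0.0917, 0.0001]  mean=0.1779  Neff=1.6674  idx=[3, 4, 4, 4, 4, 4, 5]
step 2: w=[0.4652, 0.1070, 0.1070, 0.1070, 0.1070, 0.1070, 0.0000]  mean=-0.2126  Neff=3.6552  idx=[0, 0, 0, 0, 2, 3, 4]
step 3: w=[0.1715, 0.1715, 0.1715, 0.1715, 0.1046, 0.1046, 0.1046]  mean=-0.3231  Neff=6.6433  idx=[0, 1, 2, 2, 3, 5, 6]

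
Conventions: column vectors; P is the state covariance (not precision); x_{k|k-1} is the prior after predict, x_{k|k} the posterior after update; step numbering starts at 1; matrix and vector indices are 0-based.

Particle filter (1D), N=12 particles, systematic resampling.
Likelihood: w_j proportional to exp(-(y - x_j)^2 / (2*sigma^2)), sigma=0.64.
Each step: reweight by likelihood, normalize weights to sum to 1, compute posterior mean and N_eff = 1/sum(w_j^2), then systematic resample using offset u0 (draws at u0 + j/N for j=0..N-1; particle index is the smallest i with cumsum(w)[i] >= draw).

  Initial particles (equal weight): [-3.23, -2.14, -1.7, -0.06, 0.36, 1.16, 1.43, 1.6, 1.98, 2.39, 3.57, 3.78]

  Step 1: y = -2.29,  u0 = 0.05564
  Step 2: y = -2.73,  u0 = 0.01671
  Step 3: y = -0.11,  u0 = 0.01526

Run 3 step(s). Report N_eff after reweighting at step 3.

N_eff = 4.2048

step 1: w=[0.1727, 0.4940, 0.3320, 0.0012, 0.0001, 0.0000, 0.0000, 0.0000, 0.0000, 0.0000, 0.0000, 0.0000]  mean=-2.1795  Neff=2.6033  idx=[0, 0, 1, 1, 1, 1, 1, 1, 2, 2, 2, 2]
step 2: w=[0.1135, 0.1135, 0.1007, 0.1007, 0.1007, 0.1007, 0.1007, 0.1007, 0.0422, 0.0422, 0.0422, 0.0422]  mean=-2.3132  Neff=10.6680  idx=[0, 0, 1, 2, 3, 4, 4, 5, 6, 7, 8, 10]
step 3: w=[0.0001, 0.0001, 0.0001, 0.0477, 0.0477, 0.0477, 0.0477, 0.0477, 0.0477, 0.0477, 0.3331, 0.3331]  mean=-1.8470  Neff=4.2048  idx=[3, 5, 6, 8, 10, 10, 10, 10, 11, 11, 11, 11]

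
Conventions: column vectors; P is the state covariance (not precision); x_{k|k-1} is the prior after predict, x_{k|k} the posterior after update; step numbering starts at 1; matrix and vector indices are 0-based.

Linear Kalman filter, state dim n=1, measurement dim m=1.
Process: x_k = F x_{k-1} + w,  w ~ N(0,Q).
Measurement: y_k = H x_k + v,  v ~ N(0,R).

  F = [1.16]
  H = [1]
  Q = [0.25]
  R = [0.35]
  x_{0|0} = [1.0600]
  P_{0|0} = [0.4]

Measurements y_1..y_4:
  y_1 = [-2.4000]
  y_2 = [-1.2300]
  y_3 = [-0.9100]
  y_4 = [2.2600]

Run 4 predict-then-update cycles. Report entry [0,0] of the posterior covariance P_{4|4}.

P_post[0,0] = 0.2118

step 1: x^-=[1.2296]  P^-=[0.7882]  S=[1.1382]  K=[0.6925]  nu=[-3.6296]  x^+=[-1.2839]  P^+=[0.2424]
step 2: x^-=[-1.4894]  P^-=[0.5761]  S=[0.9261]  K=[0.6221]  nu=[0.2594]  x^+=[-1.3280]  P^+=[0.2177]
step 3: x^-=[-1.5405]  P^-=[0.5430]  S=[0.8930]  K=[0.6081]  nu=[0.6305]  x^+=[-1.1571]  P^+=[0.2128]
step 4: x^-=[-1.3423]  P^-=[0.5364]  S=[0.8864]  K=[0.6051]  nu=[3.6023]  x^+=[0.8376]  P^+=[0.2118]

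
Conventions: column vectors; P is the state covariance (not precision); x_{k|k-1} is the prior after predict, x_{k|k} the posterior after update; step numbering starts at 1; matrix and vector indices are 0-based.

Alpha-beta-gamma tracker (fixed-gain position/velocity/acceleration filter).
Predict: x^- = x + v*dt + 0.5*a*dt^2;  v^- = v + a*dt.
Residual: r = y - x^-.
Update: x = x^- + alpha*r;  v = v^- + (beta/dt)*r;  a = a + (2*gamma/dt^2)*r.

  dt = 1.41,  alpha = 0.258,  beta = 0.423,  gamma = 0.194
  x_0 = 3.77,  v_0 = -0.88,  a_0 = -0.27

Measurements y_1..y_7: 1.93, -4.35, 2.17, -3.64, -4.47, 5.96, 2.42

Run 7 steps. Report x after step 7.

x_post = 8.9993

step 1: x_pred=2.2608  r=-0.3308  x^+=2.1755  v^+=-1.3599  a^+=-0.3346
step 2: x_pred=-0.0746  r=-4.2754  x^+=-1.1777  v^+=-3.1143  a^+=-1.1689
step 3: x_pred=-6.7308  r=8.9008  x^+=-4.4344  v^+=-2.0923  a^+=0.5681
step 4: x_pred=-6.8197  r=3.1797  x^+=-5.9993  v^+=-0.3373  a^+=1.1887
step 5: x_pred=-5.2933  r=0.8233  x^+=-5.0809  v^+=1.5858  a^+=1.3494
step 6: x_pred=-1.5036  r=7.4636  x^+=0.4220  v^+=5.7275  a^+=2.8060
step 7: x_pred=11.2870  r=-8.8670  x^+=8.9993  v^+=7.0238  a^+=1.0755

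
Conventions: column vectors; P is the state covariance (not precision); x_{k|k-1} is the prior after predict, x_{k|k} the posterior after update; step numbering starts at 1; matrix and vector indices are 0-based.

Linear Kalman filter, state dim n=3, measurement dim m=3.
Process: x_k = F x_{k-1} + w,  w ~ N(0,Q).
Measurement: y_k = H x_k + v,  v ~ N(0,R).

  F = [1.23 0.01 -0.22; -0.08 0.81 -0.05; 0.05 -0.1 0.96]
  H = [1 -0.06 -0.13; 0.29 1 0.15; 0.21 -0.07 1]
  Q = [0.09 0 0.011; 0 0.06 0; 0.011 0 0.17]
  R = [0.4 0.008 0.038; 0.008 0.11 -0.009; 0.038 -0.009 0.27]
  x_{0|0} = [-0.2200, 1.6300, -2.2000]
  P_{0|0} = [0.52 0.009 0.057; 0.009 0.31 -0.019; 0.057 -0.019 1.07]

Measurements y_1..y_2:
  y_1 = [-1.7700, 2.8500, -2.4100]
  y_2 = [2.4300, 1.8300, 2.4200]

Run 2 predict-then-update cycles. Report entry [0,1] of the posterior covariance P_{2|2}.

step 1: x^-=[0.2297, 1.4479, -2.2860]  P^-=[0.8980 -0.0270 -0.1183; -0.0270 0.2702 -0.0975; -0.1183 -0.0975 1.1695]  S=[1.3512 0.2031 -0.0322; 0.2031 0.4268 0.0625; -0.0322 0.0625 1.4452]  K=[0.6503 0.1875 0.0563; -0.1241 0.6564 -0.1157; -0.1884 0.0761 0.7893]  nu=[-2.2100, 1.6784, -0.0709]  x^+=[-0.8968, 2.8320, -1.7978]  P^+=[0.2585 -0.0467 -0.0193; -0.0467 0.0897 -0.0258; -0.0193 -0.0258 0.2075]
step 2: x^-=[-0.6792, 2.4556, -2.0539]  P^-=[0.5005 -0.0635 -0.0347; -0.0635 0.1290 -0.0392; -0.0347 -0.0392 0.3663]  S=[0.9232 0.0774 0.0695; 0.0774 0.2377 0.0055; 0.0695 0.0055 0.6518]  K=[0.5346 0.1461 0.0566; -0.1051 0.4767 -0.0872; -0.1341 0.0547 0.5689]  nu=[2.9896, -0.1205, 4.7885]  x^+=[1.1724, 1.6667, 0.2628]  P^+=[0.2131 -0.0400 -0.0133; -0.0400 0.0668 -0.0188; -0.0133 -0.0188 0.1495]

P_post[0,1] = -0.0400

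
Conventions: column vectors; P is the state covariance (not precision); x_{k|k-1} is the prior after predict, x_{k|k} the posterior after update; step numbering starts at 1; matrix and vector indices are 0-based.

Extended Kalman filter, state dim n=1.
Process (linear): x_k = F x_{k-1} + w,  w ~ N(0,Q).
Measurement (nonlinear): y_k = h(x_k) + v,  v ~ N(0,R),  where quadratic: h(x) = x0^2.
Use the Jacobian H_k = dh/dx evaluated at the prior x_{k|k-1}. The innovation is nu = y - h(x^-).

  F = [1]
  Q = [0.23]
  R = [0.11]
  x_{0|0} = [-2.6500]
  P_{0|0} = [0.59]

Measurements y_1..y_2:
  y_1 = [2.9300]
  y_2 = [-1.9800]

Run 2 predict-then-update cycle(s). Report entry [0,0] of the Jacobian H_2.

step 1: x^-=[-2.6500]  P^-=[0.8200]  H_jac=[-5.3000]  S=[23.1438]  K=[-0.1878]  nu=[-4.0925]  x^+=[-1.8815]  P^+=[0.0039]
step 2: x^-=[-1.8815]  P^-=[0.2339]  H_jac=[-3.7630]  S=[3.4220]  K=[-0.2572]  nu=[-5.5200]  x^+=[-0.4617]  P^+=[0.0075]

H_jac[0,0] = -3.7630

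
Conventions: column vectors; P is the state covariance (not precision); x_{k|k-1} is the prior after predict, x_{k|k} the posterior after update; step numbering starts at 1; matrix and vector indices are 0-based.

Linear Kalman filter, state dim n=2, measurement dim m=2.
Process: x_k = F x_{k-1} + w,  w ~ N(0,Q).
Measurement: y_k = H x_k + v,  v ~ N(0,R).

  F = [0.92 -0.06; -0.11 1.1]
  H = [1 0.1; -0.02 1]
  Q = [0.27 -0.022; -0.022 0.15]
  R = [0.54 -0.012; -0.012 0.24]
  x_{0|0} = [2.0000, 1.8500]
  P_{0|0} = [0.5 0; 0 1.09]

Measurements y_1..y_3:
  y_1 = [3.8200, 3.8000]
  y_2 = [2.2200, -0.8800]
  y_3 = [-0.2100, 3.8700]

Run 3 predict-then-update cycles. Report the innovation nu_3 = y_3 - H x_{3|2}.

innov = [-2.5011, 3.2677]

step 1: x^-=[1.7290, 1.8150]  P^-=[0.6971 -0.1445; -0.1445 1.4750]  S=[1.2230 -0.0227; -0.0227 1.7210]  K=[0.5566 -0.0847; 0.0184 0.8589]  nu=[1.9095, 2.0196]  x^+=[2.6207, 3.5848]  P^+=[0.3037 -0.0209; -0.0209 0.2055]
step 2: x^-=[2.1960, 3.6550]  P^-=[0.5301 -0.0876; -0.0876 0.4074]  S=[1.0566 -0.0693; -0.0693 0.6511]  K=[0.4869 -0.0990; -0.0032 0.6281]  nu=[-0.3415, -4.4910]  x^+=[2.4745, 0.8354]  P^+=[0.2665 -0.0243; -0.0243 0.1503]
step 3: x^-=[2.2264, 0.6468]  P^-=[0.4988 -0.0836; -0.0836 0.3409]  S=[1.0255 -0.0713; -0.0713 0.5845]  K=[0.4711 -0.1026; -0.0076 0.5853]  nu=[-2.5011, 3.2677]  x^+=[0.7127, 2.5782]  P^+=[0.2581 -0.0251; -0.0251 0.1401]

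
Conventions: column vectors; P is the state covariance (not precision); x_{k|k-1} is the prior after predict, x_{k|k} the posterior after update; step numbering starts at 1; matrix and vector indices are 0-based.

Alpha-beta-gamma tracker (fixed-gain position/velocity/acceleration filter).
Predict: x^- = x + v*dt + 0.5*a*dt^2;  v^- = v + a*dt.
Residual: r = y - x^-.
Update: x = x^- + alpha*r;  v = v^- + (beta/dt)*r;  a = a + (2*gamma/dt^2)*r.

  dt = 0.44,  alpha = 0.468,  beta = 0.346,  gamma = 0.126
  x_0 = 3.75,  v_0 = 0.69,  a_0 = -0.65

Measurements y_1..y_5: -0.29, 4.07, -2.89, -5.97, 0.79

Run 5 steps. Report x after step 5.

step 1: x_pred=3.9907  r=-4.2807  x^+=1.9873  v^+=-2.9622  a^+=-6.2220
step 2: x_pred=0.0817  r=3.9883  x^+=1.9482  v^+=-2.5636  a^+=-1.0306
step 3: x_pred=0.7205  r=-3.6105  x^+=-0.9692  v^+=-5.8562  a^+=-5.7302
step 4: x_pred=-4.1006  r=-1.8694  x^+=-4.9755  v^+=-9.8475  a^+=-8.1635
step 5: x_pred=-10.0986  r=10.8886  x^+=-5.0027  v^+=-4.8770  a^+=6.0097

x_post = -5.0027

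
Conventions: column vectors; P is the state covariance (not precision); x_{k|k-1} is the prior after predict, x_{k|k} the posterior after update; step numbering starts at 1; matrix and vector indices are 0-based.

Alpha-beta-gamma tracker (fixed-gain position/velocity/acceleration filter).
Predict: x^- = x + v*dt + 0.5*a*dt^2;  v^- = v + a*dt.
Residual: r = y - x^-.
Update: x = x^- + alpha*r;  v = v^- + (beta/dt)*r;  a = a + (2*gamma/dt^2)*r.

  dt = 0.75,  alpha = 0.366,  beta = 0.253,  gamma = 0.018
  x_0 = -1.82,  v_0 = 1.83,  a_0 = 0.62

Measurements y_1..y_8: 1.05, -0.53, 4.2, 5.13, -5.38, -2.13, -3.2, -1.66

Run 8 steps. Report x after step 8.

step 1: x_pred=-0.2731  r=1.3231  x^+=0.2111  v^+=2.7413  a^+=0.7047
step 2: x_pred=2.4653  r=-2.9953  x^+=1.3690  v^+=2.2594  a^+=0.5130
step 3: x_pred=3.2079  r=0.9921  x^+=3.5710  v^+=2.9788  a^+=0.5765
step 4: x_pred=5.9673  r=-0.8373  x^+=5.6608  v^+=3.1288  a^+=0.5229
step 5: x_pred=8.1544  r=-13.5344  x^+=3.2008  v^+=-1.0447  a^+=-0.3433
step 6: x_pred=2.3208  r=-4.4508  x^+=0.6918  v^+=-2.8036  a^+=-0.6282
step 7: x_pred=-1.5876  r=-1.6124  x^+=-2.1777  v^+=-3.8186  a^+=-0.7314
step 8: x_pred=-5.2474  r=3.5874  x^+=-3.9344  v^+=-3.1570  a^+=-0.5018

x_post = -3.9344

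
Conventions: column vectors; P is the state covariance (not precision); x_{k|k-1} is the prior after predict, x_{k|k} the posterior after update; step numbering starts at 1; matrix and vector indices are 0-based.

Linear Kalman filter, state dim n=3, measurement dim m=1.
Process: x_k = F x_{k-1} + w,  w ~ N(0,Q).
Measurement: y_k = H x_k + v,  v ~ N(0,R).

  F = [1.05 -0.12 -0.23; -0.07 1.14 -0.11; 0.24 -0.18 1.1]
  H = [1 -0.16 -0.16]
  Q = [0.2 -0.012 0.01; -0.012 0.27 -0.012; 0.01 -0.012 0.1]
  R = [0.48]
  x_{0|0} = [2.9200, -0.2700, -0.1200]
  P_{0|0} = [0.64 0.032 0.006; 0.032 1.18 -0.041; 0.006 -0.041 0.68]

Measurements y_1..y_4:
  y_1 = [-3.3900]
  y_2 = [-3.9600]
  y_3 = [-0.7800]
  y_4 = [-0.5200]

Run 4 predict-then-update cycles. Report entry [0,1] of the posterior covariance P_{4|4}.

step 1: x^-=[3.1260, -0.4990, 0.6174]  P^-=[0.9453 -0.1551 0.0281; -0.1551 1.8202 -0.3909; 0.0281 -0.3909 1.0145]  S=[1.5185]  K=[0.6359; -0.2527; -0.0472]  nu=[-6.4971]  x^+=[-1.0056, 1.1429, 0.9242]  P^+=[0.3313 0.0890 0.0737; 0.0890 1.7232 -0.4090; 0.0737 -0.4090 1.0111]
step 2: x^-=[-1.4056, 1.2717, 0.5696]  P^-=[0.5629 -0.0447 -0.0264; -0.0447 2.6128 -0.9966; -0.0264 -0.9966 1.5916]  S=[1.1223]  K=[0.5117; -0.2703; -0.1084]  nu=[-2.2598]  x^+=[-2.5620, 1.8824, 0.8145]  P^+=[0.2690 0.1105 0.0358; 0.1105 2.5308 -1.0295; 0.0358 -1.0295 1.5784]
step 3: x^-=[-3.1033, 2.2357, -0.0578]  P^-=[0.5146 0.0479 -0.1583; 0.0479 3.8206 -2.0103; -0.1583 -2.0103 2.5244]  S=[1.0894]  K=[0.4886; -0.2219; -0.2208]  nu=[2.6718]  x^+=[-1.7980, 1.6428, -0.6477]  P^+=[0.2546 0.1660 -0.0408; 0.1660 3.7669 -2.0637; -0.0408 -2.0637 2.4713]
step 4: x^-=[-1.9360, 2.0699, -1.4397]  P^-=[0.5296 0.2345 -0.3637; 0.2345 5.6871 -3.6652; -0.3637 -3.6652 4.0083]  S=[1.1115]  K=[0.4951; -0.0801; -0.3767]  nu=[1.5169]  x^+=[-1.1851, 1.9485, -2.0111]  P^+=[0.2572 0.2786 -0.1565; 0.2786 5.6800 -3.6988; -0.1565 -3.6988 3.8506]

P_post[0,1] = 0.2786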